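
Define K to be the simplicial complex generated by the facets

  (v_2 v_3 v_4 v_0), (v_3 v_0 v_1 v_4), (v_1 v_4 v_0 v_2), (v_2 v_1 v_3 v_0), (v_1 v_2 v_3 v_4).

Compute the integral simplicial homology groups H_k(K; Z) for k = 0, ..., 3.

H_0 = Z,  H_1 = 0,  H_2 = 0,  H_3 = Z.

We work with the vertex ordering v_0 < v_1 < v_2 < v_3 < v_4. The simplices of K, each written with vertices in increasing order, are:

  0-simplices (5): [v_0], [v_1], [v_2], [v_3], [v_4]
  1-simplices (10): [v_0,v_1], [v_0,v_2], [v_0,v_3], [v_0,v_4], [v_1,v_2], [v_1,v_3], [v_1,v_4], [v_2,v_3], [v_2,v_4], [v_3,v_4]
  2-simplices (10): [v_0,v_1,v_2], [v_0,v_1,v_3], [v_0,v_1,v_4], [v_0,v_2,v_3], [v_0,v_2,v_4], [v_0,v_3,v_4], [v_1,v_2,v_3], [v_1,v_2,v_4], [v_1,v_3,v_4], [v_2,v_3,v_4]
  3-simplices (5): [v_0,v_1,v_2,v_3], [v_0,v_1,v_2,v_4], [v_0,v_1,v_3,v_4], [v_0,v_2,v_3,v_4], [v_1,v_2,v_3,v_4]

Hence C_0 ≅ Z^5, C_1 ≅ Z^10, C_2 ≅ Z^10, C_3 ≅ Z^5.

Boundary ∂_1: C_1 → C_0 sends each edge [p,q] (with p < q) to q − p.
The 5×10 boundary matrix has rank 4 and Smith normal form diag(1,1,1,1).

∂_2: C_2 → C_1 acts by ∂[p,q,r] = [q,r] − [p,r] + [p,q]. For instance
  ∂[v_0,v_2,v_4] = [v_2,v_4] − [v_0,v_4] + [v_0,v_2],
  ∂[v_1,v_3,v_4] = [v_3,v_4] − [v_1,v_4] + [v_1,v_3].
As a 10×10 matrix over Z this has rank 6, with invariant factors (1,1,1,1,1,1).

∂_3: C_3 → C_2 sends each 3-simplex σ to the alternating sum Σ_i (−1)^i (σ with its i-th vertex removed). For instance
  ∂[v_0,v_1,v_2,v_4] = [v_1,v_2,v_4] − [v_0,v_2,v_4] + [v_0,v_1,v_4] − [v_0,v_1,v_2],
  ∂[v_0,v_2,v_3,v_4] = [v_2,v_3,v_4] − [v_0,v_3,v_4] + [v_0,v_2,v_4] − [v_0,v_2,v_3].
The 10×5 boundary matrix has rank 4 and Smith normal form diag(1,1,1,1).

From H_k ≅ ker(∂_k) / im(∂_{k+1}) we obtain:

  H_0: rank C_0 − rank ∂_1 = 5 − 4 = 1, and the invariant factors of ∂_1 are all 1, so H_0 = Z.
  H_1: rank ker ∂_1 − rank ∂_2 = (10 − 4) − 6 = 0, and the invariant factors of ∂_2 are all 1, so H_1 = 0.
  H_2: rank ker ∂_2 − rank ∂_3 = (10 − 6) − 4 = 0, and the invariant factors of ∂_3 are all 1, so H_2 = 0.
  H_3: rank ker ∂_3 − rank ∂_4 = (5 − 4) − 0 = 1, and there is no ∂_4, so H_3 = Z.

(K is a triangulation of the 3-sphere S^3.)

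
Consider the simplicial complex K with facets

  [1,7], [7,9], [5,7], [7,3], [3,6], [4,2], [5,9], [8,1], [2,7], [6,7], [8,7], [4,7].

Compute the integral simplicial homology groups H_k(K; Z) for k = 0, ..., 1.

H_0 ≅ Z,  H_1 ≅ Z^4.

We work with the vertex ordering 1 < 2 < 3 < 4 < 5 < 6 < 7 < 8 < 9. The simplices of K, each written with vertices in increasing order, are:

  0-simplices (9): [1], [2], [3], [4], [5], [6], [7], [8], [9]
  1-simplices (12): [1,7], [1,8], [2,4], [2,7], [3,6], [3,7], [4,7], [5,7], [5,9], [6,7], [7,8], [7,9]

so the chain groups are C_0 ≅ Z^9, C_1 ≅ Z^12.

∂_1: C_1 → C_0 is given by ∂[p,q] = [q] − [p]. For instance
  ∂[3,7] = [7] − [3].
As a 9×12 matrix over Z this has rank 8, with invariant factors (1,1,1,1,1,1,1,1).

Computing H_k = (kernel of ∂_k) / (image of ∂_{k+1}):

  H_0: rank C_0 − rank ∂_1 = 9 − 8 = 1, and the invariant factors of ∂_1 are all 1, so H_0 ≅ Z.
  H_1: rank ker ∂_1 − rank ∂_2 = (12 − 8) − 0 = 4, and there is no ∂_2, so H_1 ≅ Z^4.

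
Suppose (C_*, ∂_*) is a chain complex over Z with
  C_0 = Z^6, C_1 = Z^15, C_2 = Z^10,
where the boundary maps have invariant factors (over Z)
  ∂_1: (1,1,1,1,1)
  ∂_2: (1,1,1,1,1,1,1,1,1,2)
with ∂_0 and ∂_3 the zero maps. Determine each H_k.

H_0: b_0 = 6 − 0 − 5 = 1; torsion from ∂_1 factors > 1: none. So H_0 ≅ Z.
H_1: b_1 = 15 − 5 − 10 = 0; torsion from ∂_2 factors > 1: [2]. So H_1 ≅ Z/2.
H_2: b_2 = 10 − 10 − 0 = 0; torsion from ∂_3 factors > 1: none. So H_2 ≅ 0.

H_0 ≅ Z,  H_1 ≅ Z/2,  H_2 = 0.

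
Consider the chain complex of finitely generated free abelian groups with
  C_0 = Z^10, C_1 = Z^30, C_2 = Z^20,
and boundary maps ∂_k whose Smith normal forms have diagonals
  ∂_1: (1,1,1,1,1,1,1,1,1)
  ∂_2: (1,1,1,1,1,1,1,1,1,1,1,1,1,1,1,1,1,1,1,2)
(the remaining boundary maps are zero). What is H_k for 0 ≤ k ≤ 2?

H_0: b_0 = 10 − 0 − 9 = 1; torsion from ∂_1 factors > 1: none. So H_0 ≅ Z.
H_1: b_1 = 30 − 9 − 20 = 1; torsion from ∂_2 factors > 1: [2]. So H_1 ≅ Z ⊕ Z/2.
H_2: b_2 = 20 − 20 − 0 = 0; torsion from ∂_3 factors > 1: none. So H_2 ≅ 0.

H_0 ≅ Z,  H_1 ≅ Z ⊕ Z/2,  H_2 = 0.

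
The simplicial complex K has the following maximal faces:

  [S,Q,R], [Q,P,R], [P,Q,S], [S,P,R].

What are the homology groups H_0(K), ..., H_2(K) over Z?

H_0 = Z,  H_1 = 0,  H_2 = Z.

We work with the vertex ordering P < Q < R < S. The simplices of K, each written with vertices in increasing order, are:

  0-simplices (4): P, Q, R, S
  1-simplices (6): PQ, PR, PS, QR, QS, RS
  2-simplices (4): PQR, PQS, PRS, QRS

Hence C_0 ≅ Z^4, C_1 ≅ Z^6, C_2 ≅ Z^4.

∂_1: C_1 → C_0 is given by ∂[p,q] = [q] − [p]. For instance
  ∂PS = S − P.
The resulting 4×6 matrix has rank 3, and its Smith normal form has invariant factors (1,1,1).

∂_2: C_2 → C_1 sends each 2-simplex [p,q,r] to [q,r] − [p,r] + [p,q]. For instance
  ∂PQR = QR − PR + PQ,
  ∂PQS = QS − PS + PQ.
As a 6×4 matrix over Z this has rank 3, with invariant factors (1,1,1).

Now H_k = ker ∂_k / im ∂_{k+1}, so:

  H_0: rank C_0 − rank ∂_1 = 4 − 3 = 1, and the invariant factors of ∂_1 are all 1, so H_0 = Z.
  H_1: rank ker ∂_1 − rank ∂_2 = (6 − 3) − 3 = 0, and the invariant factors of ∂_2 are all 1, so H_1 = 0.
  H_2: rank ker ∂_2 − rank ∂_3 = (4 − 3) − 0 = 1, and there is no ∂_3, so H_2 = Z.

As a check, the Euler characteristic is 4 − 6 + 4 = 2, which agrees with 1 − 0 + 1 = 2.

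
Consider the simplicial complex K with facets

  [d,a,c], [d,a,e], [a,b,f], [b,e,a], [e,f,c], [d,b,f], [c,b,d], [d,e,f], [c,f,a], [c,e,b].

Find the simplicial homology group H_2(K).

H_2 ≅ 0.

Take the total order a < b < c < d < e < f on the vertex set. Then K (dimension 2) consists of the simplices:

  0-simplices (6): a, b, c, d, e, f
  1-simplices (15): ab, ac, ad, ae, af, bc, bd, be, bf, cd, ce, cf, de, df, ef
  2-simplices (10): abe, abf, acd, acf, ade, bcd, bce, bdf, cef, def

so the chain groups are C_0 ≅ Z^6, C_1 ≅ Z^15, C_2 ≅ Z^10.

Boundary ∂_1: C_1 → C_0 is given by ∂[p,q] = [q] − [p]. For instance
  ∂cd = d − c.
As a 6×15 matrix over Z this has rank 5, with invariant factors (1,1,1,1,1).

Boundary ∂_2: C_2 → C_1 maps a triangle to the signed sum of its edges. For instance
  ∂acd = cd − ad + ac,
  ∂bce = ce − be + bc.
As a 15×10 matrix over Z this has rank 10, with invariant factors (1,1,1,1,1,1,1,1,1,2).

From H_k ≅ ker(∂_k) / im(∂_{k+1}) we obtain:

  H_2: rank ker ∂_2 − rank ∂_3 = (10 − 10) − 0 = 0, and there is no ∂_3, so H_2 = 0.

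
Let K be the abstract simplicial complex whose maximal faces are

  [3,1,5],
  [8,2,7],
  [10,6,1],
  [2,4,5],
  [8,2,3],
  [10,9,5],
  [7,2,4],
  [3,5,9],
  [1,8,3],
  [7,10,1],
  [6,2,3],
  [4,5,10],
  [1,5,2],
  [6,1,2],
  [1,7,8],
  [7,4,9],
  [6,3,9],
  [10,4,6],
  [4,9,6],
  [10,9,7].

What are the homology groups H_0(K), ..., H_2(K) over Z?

H_0 ≅ Z,  H_1 ≅ Z × Z/2,  H_2 = 0.

Take the total order 1 < 2 < 3 < 4 < 5 < 6 < 7 < 8 < 9 < 10 on the vertex set. Then K (dimension 2) consists of the simplices:

  0-simplices (10): [1], [2], [3], [4], [5], [6], [7], [8], [9], [10]
  1-simplices (30): (30 of them)
  2-simplices (20): (20 of them)

giving chain groups C_0 ≅ Z^10, C_1 ≅ Z^30, C_2 ≅ Z^20.

∂_1: C_1 → C_0 is given by ∂[p,q] = [q] − [p]. For instance
  ∂[1,10] = [10] − [1].
The resulting 10×30 matrix has rank 9, and its Smith normal form has invariant factors (1,1,1,1,1,1,1,1,1).

The boundary map ∂_2: C_2 → C_1 maps a triangle to the signed sum of its edges. For instance
  ∂[1,3,5] = [3,5] − [1,5] + [1,3],
  ∂[5,9,10] = [9,10] − [5,10] + [5,9].
The resulting 30×20 matrix has rank 20, and its Smith normal form has invariant factors (1,1,1,1,1,1,1,1,1,1,1,1,1,1,1,1,1,1,1,2).

From H_k ≅ ker(∂_k) / im(∂_{k+1}) we obtain:

  H_0: rank C_0 − rank ∂_1 = 10 − 9 = 1, and the invariant factors of ∂_1 are all 1, so H_0 = Z.
  H_1: rank ker ∂_1 − rank ∂_2 = (30 − 9) − 20 = 1, and ∂_2 has invariant factor 2 > 1, so H_1 = Z × Z/2.
  H_2: rank ker ∂_2 − rank ∂_3 = (20 − 20) − 0 = 0, and there is no ∂_3, so H_2 = 0.

(K is a triangulation of the Klein bottle.)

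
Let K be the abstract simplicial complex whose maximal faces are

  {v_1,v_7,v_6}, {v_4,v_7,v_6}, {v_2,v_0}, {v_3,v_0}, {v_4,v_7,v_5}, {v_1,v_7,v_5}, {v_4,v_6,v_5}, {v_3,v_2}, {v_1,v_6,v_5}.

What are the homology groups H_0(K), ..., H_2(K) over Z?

H_0 = Z^2,  H_1 = Z,  H_2 = Z.

Order the vertices as v_0 < v_1 < v_2 < v_3 < v_4 < v_5 < v_6 < v_7. Listing each simplex with vertices in this order, K has dimension 2 with simplices:

  0-simplices (8): [v_0], [v_1], [v_2], [v_3], [v_4], [v_5], [v_6], [v_7]
  1-simplices (12): [v_0,v_2], [v_0,v_3], [v_1,v_5], [v_1,v_6], [v_1,v_7], [v_2,v_3], [v_4,v_5], [v_4,v_6], [v_4,v_7], [v_5,v_6], [v_5,v_7], [v_6,v_7]
  2-simplices (6): [v_1,v_5,v_6], [v_1,v_5,v_7], [v_1,v_6,v_7], [v_4,v_5,v_6], [v_4,v_5,v_7], [v_4,v_6,v_7]

Hence C_0 ≅ Z^8, C_1 ≅ Z^12, C_2 ≅ Z^6.

∂_1: C_1 → C_0 sends each edge [p,q] (with p < q) to q − p.
This gives a 8×12 integer matrix of rank 6; reducing to Smith normal form yields diagonal entries (1,1,1,1,1,1).

∂_2: C_2 → C_1 sends each 2-simplex [p,q,r] to [q,r] − [p,r] + [p,q]. For instance
  ∂[v_1,v_6,v_7] = [v_6,v_7] − [v_1,v_7] + [v_1,v_6],
  ∂[v_4,v_5,v_6] = [v_5,v_6] − [v_4,v_6] + [v_4,v_5].
The 12×6 boundary matrix has rank 5 and Smith normal form diag(1,1,1,1,1).

Now H_k = ker ∂_k / im ∂_{k+1}, so:

  H_0: rank C_0 − rank ∂_1 = 8 − 6 = 2, and the invariant factors of ∂_1 are all 1, so H_0 ≅ Z^2.
  H_1: rank ker ∂_1 − rank ∂_2 = (12 − 6) − 5 = 1, and the invariant factors of ∂_2 are all 1, so H_1 ≅ Z.
  H_2: rank ker ∂_2 − rank ∂_3 = (6 − 5) − 0 = 1, and there is no ∂_3, so H_2 ≅ Z.

As a check, the Euler characteristic is 8 − 12 + 6 = 2, which agrees with 2 − 1 + 1 = 2.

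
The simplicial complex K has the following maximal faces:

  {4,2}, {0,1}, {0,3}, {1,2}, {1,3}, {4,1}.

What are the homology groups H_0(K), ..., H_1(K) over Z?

We work with the vertex ordering 0 < 1 < 2 < 3 < 4. The simplices of K, each written with vertices in increasing order, are:

  0-simplices (5): [0], [1], [2], [3], [4]
  1-simplices (6): [0,1], [0,3], [1,2], [1,3], [1,4], [2,4]

Hence C_0 ≅ Z^5, C_1 ≅ Z^6.

Boundary ∂_1: C_1 → C_0 maps an edge to its endpoints' difference, ∂[p,q] = q − p.
The resulting 5×6 matrix has rank 4, and its Smith normal form has invariant factors (1,1,1,1).

Computing H_k = (kernel of ∂_k) / (image of ∂_{k+1}):

  H_0: rank C_0 − rank ∂_1 = 5 − 4 = 1, and the invariant factors of ∂_1 are all 1, so H_0 = Z.
  H_1: rank ker ∂_1 − rank ∂_2 = (6 − 4) − 0 = 2, and there is no ∂_2, so H_1 = Z^2.

H_0 ≅ Z,  H_1 ≅ Z^2.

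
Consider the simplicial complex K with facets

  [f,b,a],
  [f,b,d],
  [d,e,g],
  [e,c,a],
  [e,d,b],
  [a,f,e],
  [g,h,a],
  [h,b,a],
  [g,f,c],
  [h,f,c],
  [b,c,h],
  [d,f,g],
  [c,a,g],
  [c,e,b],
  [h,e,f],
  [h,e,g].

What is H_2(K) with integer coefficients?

K has 8 vertices, 24 edges, 16 triangles.
rank ∂_2 = 15, rank ∂_3 = 0 ⇒ b_2 = 16 − 15 − 0 = 1. So H_2 ≅ Z.

H_2 = Z.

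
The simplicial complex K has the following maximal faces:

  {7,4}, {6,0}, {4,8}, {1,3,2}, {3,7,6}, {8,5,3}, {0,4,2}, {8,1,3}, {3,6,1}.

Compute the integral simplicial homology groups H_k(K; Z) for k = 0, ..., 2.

H_0 ≅ Z,  H_1 ≅ Z^3,  H_2 = 0.

Take the total order 0 < 1 < 2 < 3 < 4 < 5 < 6 < 7 < 8 on the vertex set. Then K (dimension 2) consists of the simplices:

  0-simplices (9): [0], [1], [2], [3], [4], [5], [6], [7], [8]
  1-simplices (17): [0,2], [0,4], [0,6], [1,2], [1,3], [1,6], [1,8], [2,3], [2,4], [3,5], [3,6], [3,7], [3,8], [4,7], [4,8], [5,8], [6,7]
  2-simplices (6): [0,2,4], [1,2,3], [1,3,6], [1,3,8], [3,5,8], [3,6,7]

so the chain groups are C_0 ≅ Z^9, C_1 ≅ Z^17, C_2 ≅ Z^6.

∂_1: C_1 → C_0 is given by ∂[p,q] = [q] − [p]. For instance
  ∂[0,2] = [2] − [0].
This gives a 9×17 integer matrix of rank 8; reducing to Smith normal form yields diagonal entries (1,1,1,1,1,1,1,1).

∂_2: C_2 → C_1 acts by ∂[p,q,r] = [q,r] − [p,r] + [p,q]. For instance
  ∂[1,3,8] = [3,8] − [1,8] + [1,3],
  ∂[1,3,6] = [3,6] − [1,6] + [1,3].
The 17×6 boundary matrix has rank 6 and Smith normal form diag(1,1,1,1,1,1).

Now H_k = ker ∂_k / im ∂_{k+1}, so:

  H_0: rank C_0 − rank ∂_1 = 9 − 8 = 1, and the invariant factors of ∂_1 are all 1, so H_0 ≅ Z.
  H_1: rank ker ∂_1 − rank ∂_2 = (17 − 8) − 6 = 3, and the invariant factors of ∂_2 are all 1, so H_1 ≅ Z^3.
  H_2: rank ker ∂_2 − rank ∂_3 = (6 − 6) − 0 = 0, and there is no ∂_3, so H_2 ≅ 0.

As a check, the Euler characteristic is 9 − 17 + 6 = -2, which agrees with 1 − 3 + 0 = -2.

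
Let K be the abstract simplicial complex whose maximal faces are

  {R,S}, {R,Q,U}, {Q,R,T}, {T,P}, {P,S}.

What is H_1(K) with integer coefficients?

H_1 ≅ Z.

Take the total order P < Q < R < S < T < U on the vertex set. Then K (dimension 2) consists of the simplices:

  0-simplices (6): P, Q, R, S, T, U
  1-simplices (8): PS, PT, QR, QT, QU, RS, RT, RU
  2-simplices (2): QRT, QRU

Hence C_0 ≅ Z^6, C_1 ≅ Z^8, C_2 ≅ Z^2.

∂_1: C_1 → C_0 sends each edge [p,q] (with p < q) to q − p.
As a 6×8 matrix over Z this has rank 5, with invariant factors (1,1,1,1,1).

∂_2: C_2 → C_1 maps a triangle to the signed sum of its edges. For instance
  ∂QRT = RT − QT + QR,
  ∂QRU = RU − QU + QR.
The resulting 8×2 matrix has rank 2, and its Smith normal form has invariant factors (1,1).

Now H_k = ker ∂_k / im ∂_{k+1}, so:

  H_1: rank ker ∂_1 − rank ∂_2 = (8 − 5) − 2 = 1, and the invariant factors of ∂_2 are all 1, so H_1 ≅ Z.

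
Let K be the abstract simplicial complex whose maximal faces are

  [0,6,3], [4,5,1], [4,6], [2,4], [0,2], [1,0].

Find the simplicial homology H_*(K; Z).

H_0 = Z,  H_1 = Z^2,  H_2 = 0.

Fix the vertex order 0 < 1 < 2 < 3 < 4 < 5 < 6 and write every simplex with vertices in increasing order. Then dim K = 2 and the simplices of K are:

  0-simplices (7): [0], [1], [2], [3], [4], [5], [6]
  1-simplices (10): [0,1], [0,2], [0,3], [0,6], [1,4], [1,5], [2,4], [3,6], [4,5], [4,6]
  2-simplices (2): [0,3,6], [1,4,5]

giving chain groups C_0 ≅ Z^7, C_1 ≅ Z^10, C_2 ≅ Z^2.

Boundary ∂_1: C_1 → C_0 maps an edge to its endpoints' difference, ∂[p,q] = q − p. For instance
  ∂[1,4] = [4] − [1].
The 7×10 boundary matrix has rank 6 and Smith normal form diag(1,1,1,1,1,1).

∂_2: C_2 → C_1 acts by ∂[p,q,r] = [q,r] − [p,r] + [p,q]. For instance
  ∂[0,3,6] = [3,6] − [0,6] + [0,3],
  ∂[1,4,5] = [4,5] − [1,5] + [1,4].
The resulting 10×2 matrix has rank 2, and its Smith normal form has invariant factors (1,1).

Reading off H_k = ker ∂_k / im ∂_{k+1}:

  H_0: rank C_0 − rank ∂_1 = 7 − 6 = 1, and the invariant factors of ∂_1 are all 1, so H_0 = Z.
  H_1: rank ker ∂_1 − rank ∂_2 = (10 − 6) − 2 = 2, and the invariant factors of ∂_2 are all 1, so H_1 = Z^2.
  H_2: rank ker ∂_2 − rank ∂_3 = (2 − 2) − 0 = 0, and there is no ∂_3, so H_2 = 0.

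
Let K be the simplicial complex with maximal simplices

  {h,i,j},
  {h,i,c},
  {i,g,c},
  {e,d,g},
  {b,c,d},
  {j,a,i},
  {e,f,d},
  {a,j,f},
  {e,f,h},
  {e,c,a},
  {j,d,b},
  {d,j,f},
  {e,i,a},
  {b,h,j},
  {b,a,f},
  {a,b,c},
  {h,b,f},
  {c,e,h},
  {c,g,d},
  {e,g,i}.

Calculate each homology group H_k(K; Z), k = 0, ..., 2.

Order the vertices as a < b < c < d < e < f < g < h < i < j. Listing each simplex with vertices in this order, K has dimension 2 with simplices:

  0-simplices (10): a, b, c, d, e, f, g, h, i, j
  1-simplices (30): ab, ac, ae, af, ai, aj, bc, bd, bf, bh, bj, cd, ce, cg, ch, ci, de, df, dg, dj, ef, eg, eh, ei, fh, fj, gi, hi, hj, ij
  2-simplices (20): abc, abf, ace, aei, afj, aij, bcd, bdj, bfh, bhj, cdg, ceh, cgi, chi, def, deg, dfj, efh, egi, hij

giving chain groups C_0 ≅ Z^10, C_1 ≅ Z^30, C_2 ≅ Z^20.

The boundary map ∂_1: C_1 → C_0 sends each edge [p,q] (with p < q) to q − p. For instance
  ∂cd = d − c.
As a 10×30 matrix over Z this has rank 9, with invariant factors (1,1,1,1,1,1,1,1,1).

∂_2: C_2 → C_1 acts by ∂[p,q,r] = [q,r] − [p,r] + [p,q]. For instance
  ∂aij = ij − aj + ai,
  ∂cdg = dg − cg + cd.
The resulting 30×20 matrix has rank 20, and its Smith normal form has invariant factors (1,1,1,1,1,1,1,1,1,1,1,1,1,1,1,1,1,1,1,2).

Computing H_k = (kernel of ∂_k) / (image of ∂_{k+1}):

  H_0: rank C_0 − rank ∂_1 = 10 − 9 = 1, and the invariant factors of ∂_1 are all 1, so H_0 ≅ Z.
  H_1: rank ker ∂_1 − rank ∂_2 = (30 − 9) − 20 = 1, and ∂_2 has invariant factor 2 > 1, so H_1 ≅ Z ⊕ Z/2Z.
  H_2: rank ker ∂_2 − rank ∂_3 = (20 − 20) − 0 = 0, and there is no ∂_3, so H_2 ≅ 0.

As a check, the Euler characteristic is 10 − 30 + 20 = 0, which agrees with 1 − 1 + 0 = 0.

H_0 = Z,  H_1 = Z ⊕ Z/2Z,  H_2 = 0.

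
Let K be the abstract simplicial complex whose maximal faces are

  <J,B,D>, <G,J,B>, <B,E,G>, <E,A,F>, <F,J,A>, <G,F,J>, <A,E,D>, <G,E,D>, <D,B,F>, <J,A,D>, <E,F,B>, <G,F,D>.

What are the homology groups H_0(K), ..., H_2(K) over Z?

We work with the vertex ordering A < B < D < E < F < G < J. The simplices of K, each written with vertices in increasing order, are:

  0-simplices (7): A, B, D, E, F, G, J
  1-simplices (18): AD, AE, AF, AJ, BD, BE, BF, BG, BJ, DE, DF, DG, DJ, EF, EG, FG, FJ, GJ
  2-simplices (12): ADE, ADJ, AEF, AFJ, BDF, BDJ, BEF, BEG, BGJ, DEG, DFG, FGJ

giving chain groups C_0 ≅ Z^7, C_1 ≅ Z^18, C_2 ≅ Z^12.

The boundary map ∂_1: C_1 → C_0 is given by ∂[p,q] = [q] − [p].
The 7×18 boundary matrix has rank 6 and Smith normal form diag(1,1,1,1,1,1).

Boundary ∂_2: C_2 → C_1 maps a triangle to the signed sum of its edges. For instance
  ∂BEF = EF − BF + BE,
  ∂BDF = DF − BF + BD.
The 18×12 boundary matrix has rank 12 and Smith normal form diag(1,1,1,1,1,1,1,1,1,1,1,2).

From H_k ≅ ker(∂_k) / im(∂_{k+1}) we obtain:

  H_0: rank C_0 − rank ∂_1 = 7 − 6 = 1, and the invariant factors of ∂_1 are all 1, so H_0 = Z.
  H_1: rank ker ∂_1 − rank ∂_2 = (18 − 6) − 12 = 0, and ∂_2 has invariant factor 2 > 1, so H_1 = Z/2.
  H_2: rank ker ∂_2 − rank ∂_3 = (12 − 12) − 0 = 0, and there is no ∂_3, so H_2 = 0.

As a check, the Euler characteristic is 7 − 18 + 12 = 1, which agrees with 1 − 0 + 0 = 1.

H_0 ≅ Z,  H_1 ≅ Z/2,  H_2 = 0.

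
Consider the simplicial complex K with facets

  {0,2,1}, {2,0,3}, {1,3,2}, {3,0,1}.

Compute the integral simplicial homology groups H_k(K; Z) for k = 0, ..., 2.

H_0 ≅ Z,  H_1 = 0,  H_2 ≅ Z.

We work with the vertex ordering 0 < 1 < 2 < 3. The simplices of K, each written with vertices in increasing order, are:

  0-simplices (4): [0], [1], [2], [3]
  1-simplices (6): [0,1], [0,2], [0,3], [1,2], [1,3], [2,3]
  2-simplices (4): [0,1,2], [0,1,3], [0,2,3], [1,2,3]

giving chain groups C_0 ≅ Z^4, C_1 ≅ Z^6, C_2 ≅ Z^4.

The boundary map ∂_1: C_1 → C_0 maps an edge to its endpoints' difference, ∂[p,q] = q − p. For instance
  ∂[2,3] = [3] − [2].
As a 4×6 matrix over Z this has rank 3, with invariant factors (1,1,1).

Boundary ∂_2: C_2 → C_1 acts by ∂[p,q,r] = [q,r] − [p,r] + [p,q]. For instance
  ∂[0,1,2] = [1,2] − [0,2] + [0,1],
  ∂[1,2,3] = [2,3] − [1,3] + [1,2].
The 6×4 boundary matrix has rank 3 and Smith normal form diag(1,1,1).

Reading off H_k = ker ∂_k / im ∂_{k+1}:

  H_0: rank C_0 − rank ∂_1 = 4 − 3 = 1, and the invariant factors of ∂_1 are all 1, so H_0 ≅ Z.
  H_1: rank ker ∂_1 − rank ∂_2 = (6 − 3) − 3 = 0, and the invariant factors of ∂_2 are all 1, so H_1 ≅ 0.
  H_2: rank ker ∂_2 − rank ∂_3 = (4 − 3) − 0 = 1, and there is no ∂_3, so H_2 ≅ Z.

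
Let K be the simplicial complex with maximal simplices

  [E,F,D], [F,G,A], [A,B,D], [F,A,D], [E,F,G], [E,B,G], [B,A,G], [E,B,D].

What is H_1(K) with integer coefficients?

Order the vertices as A < B < D < E < F < G. Listing each simplex with vertices in this order, K has dimension 2 with simplices:

  0-simplices (6): A, B, D, E, F, G
  1-simplices (12): AB, AD, AF, AG, BD, BE, BG, DE, DF, EF, EG, FG
  2-simplices (8): ABD, ABG, ADF, AFG, BDE, BEG, DEF, EFG

Hence C_0 ≅ Z^6, C_1 ≅ Z^12, C_2 ≅ Z^8.

Boundary ∂_1: C_1 → C_0 sends each edge [p,q] (with p < q) to q − p.
As a 6×12 matrix over Z this has rank 5, with invariant factors (1,1,1,1,1).

The boundary map ∂_2: C_2 → C_1 sends each 2-simplex [p,q,r] to [q,r] − [p,r] + [p,q]. For instance
  ∂ADF = DF − AF + AD,
  ∂ABG = BG − AG + AB.
The resulting 12×8 matrix has rank 7, and its Smith normal form has invariant factors (1,1,1,1,1,1,1).

From H_k ≅ ker(∂_k) / im(∂_{k+1}) we obtain:

  H_1: rank ker ∂_1 − rank ∂_2 = (12 − 5) − 7 = 0, and the invariant factors of ∂_2 are all 1, so H_1 ≅ 0.

H_1 = 0.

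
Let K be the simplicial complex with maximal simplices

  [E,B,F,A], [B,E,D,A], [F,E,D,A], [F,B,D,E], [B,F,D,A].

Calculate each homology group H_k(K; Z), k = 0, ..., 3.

We work with the vertex ordering A < B < D < E < F. The simplices of K, each written with vertices in increasing order, are:

  0-simplices (5): A, B, D, E, F
  1-simplices (10): AB, AD, AE, AF, BD, BE, BF, DE, DF, EF
  2-simplices (10): ABD, ABE, ABF, ADE, ADF, AEF, BDE, BDF, BEF, DEF
  3-simplices (5): ABDE, ABDF, ABEF, ADEF, BDEF

Hence C_0 ≅ Z^5, C_1 ≅ Z^10, C_2 ≅ Z^10, C_3 ≅ Z^5.

The boundary map ∂_1: C_1 → C_0 maps an edge to its endpoints' difference, ∂[p,q] = q − p. For instance
  ∂AE = E − A.
This gives a 5×10 integer matrix of rank 4; reducing to Smith normal form yields diagonal entries (1,1,1,1).

∂_2: C_2 → C_1 sends each 2-simplex [p,q,r] to [q,r] − [p,r] + [p,q]. For instance
  ∂ADF = DF − AF + AD,
  ∂ADE = DE − AE + AD.
This gives a 10×10 integer matrix of rank 6; reducing to Smith normal form yields diagonal entries (1,1,1,1,1,1).

The boundary map ∂_3: C_3 → C_2 sends each 3-simplex σ to the alternating sum Σ_i (−1)^i (σ with its i-th vertex removed). For instance
  ∂ABDF = BDF − ADF + ABF − ABD,
  ∂ADEF = DEF − AEF + ADF − ADE.
As a 10×5 matrix over Z this has rank 4, with invariant factors (1,1,1,1).

From H_k ≅ ker(∂_k) / im(∂_{k+1}) we obtain:

  H_0: rank C_0 − rank ∂_1 = 5 − 4 = 1, and the invariant factors of ∂_1 are all 1, so H_0 = Z.
  H_1: rank ker ∂_1 − rank ∂_2 = (10 − 4) − 6 = 0, and the invariant factors of ∂_2 are all 1, so H_1 = 0.
  H_2: rank ker ∂_2 − rank ∂_3 = (10 − 6) − 4 = 0, and the invariant factors of ∂_3 are all 1, so H_2 = 0.
  H_3: rank ker ∂_3 − rank ∂_4 = (5 − 4) − 0 = 1, and there is no ∂_4, so H_3 = Z.

H_0 ≅ Z,  H_1 = 0,  H_2 = 0,  H_3 ≅ Z.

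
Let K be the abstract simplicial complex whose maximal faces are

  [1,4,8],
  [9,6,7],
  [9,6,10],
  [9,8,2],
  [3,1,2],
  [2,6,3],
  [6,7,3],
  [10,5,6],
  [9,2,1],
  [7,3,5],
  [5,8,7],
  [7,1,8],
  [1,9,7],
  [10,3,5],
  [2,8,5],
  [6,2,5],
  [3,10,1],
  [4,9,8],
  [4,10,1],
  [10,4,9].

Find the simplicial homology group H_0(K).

K has 10 vertices, 30 edges, 20 triangles.
rank ∂_0 = 0, rank ∂_1 = 9 ⇒ b_0 = 10 − 0 − 9 = 1; all invariant factors of ∂_1 are 1 so no torsion. So H_0 = Z.

H_0 ≅ Z.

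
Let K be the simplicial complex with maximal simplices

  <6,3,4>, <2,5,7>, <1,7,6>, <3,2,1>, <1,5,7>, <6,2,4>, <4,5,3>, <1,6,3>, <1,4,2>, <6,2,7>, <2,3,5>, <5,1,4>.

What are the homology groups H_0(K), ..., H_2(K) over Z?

H_0 = Z,  H_1 = Z/2,  H_2 = 0.

K has 7 vertices, 18 edges, 12 triangles.
rank ∂_0 = 0, rank ∂_1 = 6 ⇒ b_0 = 7 − 0 − 6 = 1; all invariant factors of ∂_1 are 1 so no torsion. So H_0 = Z.
rank ∂_1 = 6, rank ∂_2 = 12 ⇒ b_1 = 18 − 6 − 12 = 0; ∂_2 has invariant factor(s) [2] giving torsion. So H_1 = Z/2.
rank ∂_2 = 12, rank ∂_3 = 0 ⇒ b_2 = 12 − 12 − 0 = 0. So H_2 = 0.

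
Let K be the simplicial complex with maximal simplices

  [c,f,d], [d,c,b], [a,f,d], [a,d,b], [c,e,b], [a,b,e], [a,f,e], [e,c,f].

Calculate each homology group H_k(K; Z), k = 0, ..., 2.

K has 6 vertices, 12 edges, 8 triangles.
rank ∂_0 = 0, rank ∂_1 = 5 ⇒ b_0 = 6 − 0 − 5 = 1; all invariant factors of ∂_1 are 1 so no torsion. So H_0 ≅ Z.
rank ∂_1 = 5, rank ∂_2 = 7 ⇒ b_1 = 12 − 5 − 7 = 0; all invariant factors of ∂_2 are 1 so no torsion. So H_1 ≅ 0.
rank ∂_2 = 7, rank ∂_3 = 0 ⇒ b_2 = 8 − 7 − 0 = 1. So H_2 ≅ Z.

H_0 ≅ Z,  H_1 = 0,  H_2 ≅ Z.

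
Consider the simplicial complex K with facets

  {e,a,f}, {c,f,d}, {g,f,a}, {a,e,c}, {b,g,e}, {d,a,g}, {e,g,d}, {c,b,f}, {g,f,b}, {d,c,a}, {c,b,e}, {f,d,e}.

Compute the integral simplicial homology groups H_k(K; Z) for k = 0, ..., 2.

Fix the vertex order a < b < c < d < e < f < g and write every simplex with vertices in increasing order. Then dim K = 2 and the simplices of K are:

  0-simplices (7): a, b, c, d, e, f, g
  1-simplices (18): ac, ad, ae, af, ag, bc, be, bf, bg, cd, ce, cf, de, df, dg, ef, eg, fg
  2-simplices (12): acd, ace, adg, aef, afg, bce, bcf, beg, bfg, cdf, def, deg

giving chain groups C_0 ≅ Z^7, C_1 ≅ Z^18, C_2 ≅ Z^12.

∂_1: C_1 → C_0 sends each edge [p,q] (with p < q) to q − p. For instance
  ∂ad = d − a.
The 7×18 boundary matrix has rank 6 and Smith normal form diag(1,1,1,1,1,1).

Boundary ∂_2: C_2 → C_1 sends each 2-simplex [p,q,r] to [q,r] − [p,r] + [p,q]. For instance
  ∂beg = eg − bg + be,
  ∂ace = ce − ae + ac.
As a 18×12 matrix over Z this has rank 12, with invariant factors (1,1,1,1,1,1,1,1,1,1,1,2).

From H_k ≅ ker(∂_k) / im(∂_{k+1}) we obtain:

  H_0: rank C_0 − rank ∂_1 = 7 − 6 = 1, and the invariant factors of ∂_1 are all 1, so H_0 ≅ Z.
  H_1: rank ker ∂_1 − rank ∂_2 = (18 − 6) − 12 = 0, and ∂_2 has invariant factor 2 > 1, so H_1 ≅ Z/2.
  H_2: rank ker ∂_2 − rank ∂_3 = (12 − 12) − 0 = 0, and there is no ∂_3, so H_2 ≅ 0.

H_0 = Z,  H_1 = Z/2,  H_2 = 0.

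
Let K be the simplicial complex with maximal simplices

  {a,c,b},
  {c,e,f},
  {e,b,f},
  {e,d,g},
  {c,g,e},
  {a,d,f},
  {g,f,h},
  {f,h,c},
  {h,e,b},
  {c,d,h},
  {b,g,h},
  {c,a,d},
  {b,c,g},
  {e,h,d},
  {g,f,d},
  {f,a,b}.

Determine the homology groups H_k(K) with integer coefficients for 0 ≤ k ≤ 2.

H_0 = Z,  H_1 = Z^2,  H_2 = Z.

K has 8 vertices, 24 edges, 16 triangles.
rank ∂_0 = 0, rank ∂_1 = 7 ⇒ b_0 = 8 − 0 − 7 = 1; all invariant factors of ∂_1 are 1 so no torsion. So H_0 = Z.
rank ∂_1 = 7, rank ∂_2 = 15 ⇒ b_1 = 24 − 7 − 15 = 2; all invariant factors of ∂_2 are 1 so no torsion. So H_1 = Z^2.
rank ∂_2 = 15, rank ∂_3 = 0 ⇒ b_2 = 16 − 15 − 0 = 1. So H_2 = Z.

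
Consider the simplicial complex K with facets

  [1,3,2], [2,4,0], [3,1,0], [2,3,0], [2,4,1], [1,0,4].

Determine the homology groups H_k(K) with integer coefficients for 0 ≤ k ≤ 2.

We work with the vertex ordering 0 < 1 < 2 < 3 < 4. The simplices of K, each written with vertices in increasing order, are:

  0-simplices (5): [0], [1], [2], [3], [4]
  1-simplices (9): [0,1], [0,2], [0,3], [0,4], [1,2], [1,3], [1,4], [2,3], [2,4]
  2-simplices (6): [0,1,3], [0,1,4], [0,2,3], [0,2,4], [1,2,3], [1,2,4]

giving chain groups C_0 ≅ Z^5, C_1 ≅ Z^9, C_2 ≅ Z^6.

Boundary ∂_1: C_1 → C_0 maps an edge to its endpoints' difference, ∂[p,q] = q − p. For instance
  ∂[2,4] = [4] − [2].
The resulting 5×9 matrix has rank 4, and its Smith normal form has invariant factors (1,1,1,1).

∂_2: C_2 → C_1 acts by ∂[p,q,r] = [q,r] − [p,r] + [p,q]. For instance
  ∂[0,2,3] = [2,3] − [0,3] + [0,2],
  ∂[1,2,4] = [2,4] − [1,4] + [1,2].
The resulting 9×6 matrix has rank 5, and its Smith normal form has invariant factors (1,1,1,1,1).

Now H_k = ker ∂_k / im ∂_{k+1}, so:

  H_0: rank C_0 − rank ∂_1 = 5 − 4 = 1, and the invariant factors of ∂_1 are all 1, so H_0 ≅ Z.
  H_1: rank ker ∂_1 − rank ∂_2 = (9 − 4) − 5 = 0, and the invariant factors of ∂_2 are all 1, so H_1 ≅ 0.
  H_2: rank ker ∂_2 − rank ∂_3 = (6 − 5) − 0 = 1, and there is no ∂_3, so H_2 ≅ Z.

H_0 ≅ Z,  H_1 = 0,  H_2 ≅ Z.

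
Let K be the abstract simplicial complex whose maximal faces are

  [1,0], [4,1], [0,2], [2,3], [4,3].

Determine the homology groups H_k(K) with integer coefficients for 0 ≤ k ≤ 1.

H_0 = Z,  H_1 = Z.

K has 5 vertices, 5 edges.
rank ∂_0 = 0, rank ∂_1 = 4 ⇒ b_0 = 5 − 0 − 4 = 1; all invariant factors of ∂_1 are 1 so no torsion. So H_0 = Z.
rank ∂_1 = 4, rank ∂_2 = 0 ⇒ b_1 = 5 − 4 − 0 = 1. So H_1 = Z.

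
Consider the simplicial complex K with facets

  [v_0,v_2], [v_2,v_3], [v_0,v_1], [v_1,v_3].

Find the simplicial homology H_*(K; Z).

Take the total order v_0 < v_1 < v_2 < v_3 on the vertex set. Then K (dimension 1) consists of the simplices:

  0-simplices (4): [v_0], [v_1], [v_2], [v_3]
  1-simplices (4): [v_0,v_1], [v_0,v_2], [v_1,v_3], [v_2,v_3]

Hence C_0 ≅ Z^4, C_1 ≅ Z^4.

The boundary map ∂_1: C_1 → C_0 maps an edge to its endpoints' difference, ∂[p,q] = q − p. For instance
  ∂[v_1,v_3] = [v_3] − [v_1].
As a 4×4 matrix over Z this has rank 3, with invariant factors (1,1,1).

Now H_k = ker ∂_k / im ∂_{k+1}, so:

  H_0: rank C_0 − rank ∂_1 = 4 − 3 = 1, and the invariant factors of ∂_1 are all 1, so H_0 = Z.
  H_1: rank ker ∂_1 − rank ∂_2 = (4 − 3) − 0 = 1, and there is no ∂_2, so H_1 = Z.

(K is a triangulation of the circle S^1.)

H_0 ≅ Z,  H_1 ≅ Z.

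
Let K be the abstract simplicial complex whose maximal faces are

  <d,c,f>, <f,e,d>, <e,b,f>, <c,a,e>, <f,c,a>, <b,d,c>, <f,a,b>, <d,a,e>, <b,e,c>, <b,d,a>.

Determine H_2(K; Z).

H_2 = 0.

Fix the vertex order a < b < c < d < e < f and write every simplex with vertices in increasing order. Then dim K = 2 and the simplices of K are:

  0-simplices (6): a, b, c, d, e, f
  1-simplices (15): ab, ac, ad, ae, af, bc, bd, be, bf, cd, ce, cf, de, df, ef
  2-simplices (10): abd, abf, ace, acf, ade, bcd, bce, bef, cdf, def

Hence C_0 ≅ Z^6, C_1 ≅ Z^15, C_2 ≅ Z^10.

Boundary ∂_1: C_1 → C_0 sends each edge [p,q] (with p < q) to q − p.
The resulting 6×15 matrix has rank 5, and its Smith normal form has invariant factors (1,1,1,1,1).

∂_2: C_2 → C_1 maps a triangle to the signed sum of its edges. For instance
  ∂abf = bf − af + ab,
  ∂ade = de − ae + ad.
This gives a 15×10 integer matrix of rank 10; reducing to Smith normal form yields diagonal entries (1,1,1,1,1,1,1,1,1,2).

Now H_k = ker ∂_k / im ∂_{k+1}, so:

  H_2: rank ker ∂_2 − rank ∂_3 = (10 − 10) − 0 = 0, and there is no ∂_3, so H_2 = 0.

(K is a triangulation of the real projective plane RP^2.)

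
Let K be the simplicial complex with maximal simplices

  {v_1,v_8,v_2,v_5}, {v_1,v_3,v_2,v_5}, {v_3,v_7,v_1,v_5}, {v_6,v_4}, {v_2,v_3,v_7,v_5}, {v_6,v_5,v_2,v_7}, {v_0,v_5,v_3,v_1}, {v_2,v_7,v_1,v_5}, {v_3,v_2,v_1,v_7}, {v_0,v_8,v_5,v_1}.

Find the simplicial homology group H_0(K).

H_0 = Z.

Fix the vertex order v_0 < v_1 < v_2 < v_3 < v_4 < v_5 < v_6 < v_7 < v_8 and write every simplex with vertices in increasing order. Then dim K = 3 and the simplices of K are:

  0-simplices (9): [v_0], [v_1], [v_2], [v_3], [v_4], [v_5], [v_6], [v_7], [v_8]
  1-simplices (21): (21 of them)
  2-simplices (21): (21 of them)
  3-simplices (9): (9 of them)

so the chain groups are C_0 ≅ Z^9, C_1 ≅ Z^21, C_2 ≅ Z^21, C_3 ≅ Z^9.

Boundary ∂_1: C_1 → C_0 is given by ∂[p,q] = [q] − [p]. For instance
  ∂[v_2,v_7] = [v_7] − [v_2].
This gives a 9×21 integer matrix of rank 8; reducing to Smith normal form yields diagonal entries (1,1,1,1,1,1,1,1).

∂_2: C_2 → C_1 acts by ∂[p,q,r] = [q,r] − [p,r] + [p,q]. For instance
  ∂[v_0,v_1,v_5] = [v_1,v_5] − [v_0,v_5] + [v_0,v_1],
  ∂[v_0,v_1,v_8] = [v_1,v_8] − [v_0,v_8] + [v_0,v_1].
The resulting 21×21 matrix has rank 13, and its Smith normal form has invariant factors (1,1,1,1,1,1,1,1,1,1,1,1,1).

Boundary ∂_3: C_3 → C_2 sends each 3-simplex σ to the alternating sum Σ_i (−1)^i (σ with its i-th vertex removed). For instance
  ∂[v_1,v_2,v_3,v_5] = [v_2,v_3,v_5] − [v_1,v_3,v_5] + [v_1,v_2,v_5] − [v_1,v_2,v_3],
  ∂[v_0,v_1,v_5,v_8] = [v_1,v_5,v_8] − [v_0,v_5,v_8] + [v_0,v_1,v_8] − [v_0,v_1,v_5].
This gives a 21×9 integer matrix of rank 8; reducing to Smith normal form yields diagonal entries (1,1,1,1,1,1,1,1).

From H_k ≅ ker(∂_k) / im(∂_{k+1}) we obtain:

  H_0: rank C_0 − rank ∂_1 = 9 − 8 = 1, and the invariant factors of ∂_1 are all 1, so H_0 = Z.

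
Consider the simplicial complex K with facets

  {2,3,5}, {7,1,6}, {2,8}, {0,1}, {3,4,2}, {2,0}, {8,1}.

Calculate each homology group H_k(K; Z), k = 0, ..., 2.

Take the total order 0 < 1 < 2 < 3 < 4 < 5 < 6 < 7 < 8 on the vertex set. Then K (dimension 2) consists of the simplices:

  0-simplices (9): [0], [1], [2], [3], [4], [5], [6], [7], [8]
  1-simplices (12): [0,1], [0,2], [1,6], [1,7], [1,8], [2,3], [2,4], [2,5], [2,8], [3,4], [3,5], [6,7]
  2-simplices (3): [1,6,7], [2,3,4], [2,3,5]

giving chain groups C_0 ≅ Z^9, C_1 ≅ Z^12, C_2 ≅ Z^3.

Boundary ∂_1: C_1 → C_0 sends each edge [p,q] (with p < q) to q − p.
As a 9×12 matrix over Z this has rank 8, with invariant factors (1,1,1,1,1,1,1,1).

The boundary map ∂_2: C_2 → C_1 maps a triangle to the signed sum of its edges. For instance
  ∂[1,6,7] = [6,7] − [1,7] + [1,6],
  ∂[2,3,4] = [3,4] − [2,4] + [2,3].
The resulting 12×3 matrix has rank 3, and its Smith normal form has invariant factors (1,1,1).

From H_k ≅ ker(∂_k) / im(∂_{k+1}) we obtain:

  H_0: rank C_0 − rank ∂_1 = 9 − 8 = 1, and the invariant factors of ∂_1 are all 1, so H_0 ≅ Z.
  H_1: rank ker ∂_1 − rank ∂_2 = (12 − 8) − 3 = 1, and the invariant factors of ∂_2 are all 1, so H_1 ≅ Z.
  H_2: rank ker ∂_2 − rank ∂_3 = (3 − 3) − 0 = 0, and there is no ∂_3, so H_2 ≅ 0.

H_0 ≅ Z,  H_1 ≅ Z,  H_2 = 0.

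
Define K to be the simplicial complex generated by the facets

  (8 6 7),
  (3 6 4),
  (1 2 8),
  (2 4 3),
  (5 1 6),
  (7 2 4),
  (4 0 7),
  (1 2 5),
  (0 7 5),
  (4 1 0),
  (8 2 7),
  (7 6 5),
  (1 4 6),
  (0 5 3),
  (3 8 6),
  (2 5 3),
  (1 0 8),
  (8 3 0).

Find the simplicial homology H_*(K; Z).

H_0 ≅ Z,  H_1 ≅ Z^2,  H_2 ≅ Z.

Take the total order 0 < 1 < 2 < 3 < 4 < 5 < 6 < 7 < 8 on the vertex set. Then K (dimension 2) consists of the simplices:

  0-simplices (9): [0], [1], [2], [3], [4], [5], [6], [7], [8]
  1-simplices (27): (27 of them)
  2-simplices (18): [0,1,4], [0,1,8], [0,3,5], [0,3,8], [0,4,7], [0,5,7], [1,2,5], [1,2,8], [1,4,6], [1,5,6], [2,3,4], [2,3,5], [2,4,7], [2,7,8], [3,4,6], [3,6,8], [5,6,7], [6,7,8]

Hence C_0 ≅ Z^9, C_1 ≅ Z^27, C_2 ≅ Z^18.

The boundary map ∂_1: C_1 → C_0 maps an edge to its endpoints' difference, ∂[p,q] = q − p. For instance
  ∂[7,8] = [8] − [7].
The resulting 9×27 matrix has rank 8, and its Smith normal form has invariant factors (1,1,1,1,1,1,1,1).

Boundary ∂_2: C_2 → C_1 maps a triangle to the signed sum of its edges. For instance
  ∂[0,5,7] = [5,7] − [0,7] + [0,5],
  ∂[0,3,8] = [3,8] − [0,8] + [0,3].
The 27×18 boundary matrix has rank 17 and Smith normal form diag(1,1,1,1,1,1,1,1,1,1,1,1,1,1,1,1,1).

Computing H_k = (kernel of ∂_k) / (image of ∂_{k+1}):

  H_0: rank C_0 − rank ∂_1 = 9 − 8 = 1, and the invariant factors of ∂_1 are all 1, so H_0 ≅ Z.
  H_1: rank ker ∂_1 − rank ∂_2 = (27 − 8) − 17 = 2, and the invariant factors of ∂_2 are all 1, so H_1 ≅ Z^2.
  H_2: rank ker ∂_2 − rank ∂_3 = (18 − 17) − 0 = 1, and there is no ∂_3, so H_2 ≅ Z.

(K is a triangulation of the torus T^2.)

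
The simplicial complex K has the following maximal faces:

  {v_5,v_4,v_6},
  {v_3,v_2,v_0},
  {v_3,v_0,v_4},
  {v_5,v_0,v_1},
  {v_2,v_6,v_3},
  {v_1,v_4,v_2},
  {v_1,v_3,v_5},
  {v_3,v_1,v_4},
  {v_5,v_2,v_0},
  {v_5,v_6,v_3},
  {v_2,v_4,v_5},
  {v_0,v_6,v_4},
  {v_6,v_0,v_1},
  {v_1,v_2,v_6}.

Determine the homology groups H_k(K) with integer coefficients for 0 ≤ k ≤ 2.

Take the total order v_0 < v_1 < v_2 < v_3 < v_4 < v_5 < v_6 on the vertex set. Then K (dimension 2) consists of the simplices:

  0-simplices (7): [v_0], [v_1], [v_2], [v_3], [v_4], [v_5], [v_6]
  1-simplices (21): (21 of them)
  2-simplices (14): (14 of them)

Hence C_0 ≅ Z^7, C_1 ≅ Z^21, C_2 ≅ Z^14.

The boundary map ∂_1: C_1 → C_0 maps an edge to its endpoints' difference, ∂[p,q] = q − p.
The 7×21 boundary matrix has rank 6 and Smith normal form diag(1,1,1,1,1,1).

∂_2: C_2 → C_1 acts by ∂[p,q,r] = [q,r] − [p,r] + [p,q]. For instance
  ∂[v_0,v_3,v_4] = [v_3,v_4] − [v_0,v_4] + [v_0,v_3],
  ∂[v_2,v_3,v_6] = [v_3,v_6] − [v_2,v_6] + [v_2,v_3].
This gives a 21×14 integer matrix of rank 13; reducing to Smith normal form yields diagonal entries (1,1,1,1,1,1,1,1,1,1,1,1,1).

From H_k ≅ ker(∂_k) / im(∂_{k+1}) we obtain:

  H_0: rank C_0 − rank ∂_1 = 7 − 6 = 1, and the invariant factors of ∂_1 are all 1, so H_0 ≅ Z.
  H_1: rank ker ∂_1 − rank ∂_2 = (21 − 6) − 13 = 2, and the invariant factors of ∂_2 are all 1, so H_1 ≅ Z^2.
  H_2: rank ker ∂_2 − rank ∂_3 = (14 − 13) − 0 = 1, and there is no ∂_3, so H_2 ≅ Z.

(K is a triangulation of the torus T^2.)

H_0 = Z,  H_1 = Z^2,  H_2 = Z.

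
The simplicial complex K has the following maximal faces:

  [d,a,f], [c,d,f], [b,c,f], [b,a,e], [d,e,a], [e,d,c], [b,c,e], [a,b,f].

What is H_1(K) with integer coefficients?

K has 6 vertices, 12 edges, 8 triangles.
rank ∂_1 = 5, rank ∂_2 = 7 ⇒ b_1 = 12 − 5 − 7 = 0; all invariant factors of ∂_2 are 1 so no torsion. So H_1 = 0.

H_1 = 0.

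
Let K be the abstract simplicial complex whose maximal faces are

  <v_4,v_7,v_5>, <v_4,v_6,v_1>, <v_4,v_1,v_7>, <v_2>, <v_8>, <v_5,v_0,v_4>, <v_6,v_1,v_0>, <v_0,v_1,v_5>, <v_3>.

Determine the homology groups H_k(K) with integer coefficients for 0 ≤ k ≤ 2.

K has 9 vertices, 12 edges, 6 triangles.
rank ∂_0 = 0, rank ∂_1 = 5 ⇒ b_0 = 9 − 0 − 5 = 4; all invariant factors of ∂_1 are 1 so no torsion. So H_0 = Z^4.
rank ∂_1 = 5, rank ∂_2 = 6 ⇒ b_1 = 12 − 5 − 6 = 1; all invariant factors of ∂_2 are 1 so no torsion. So H_1 = Z.
rank ∂_2 = 6, rank ∂_3 = 0 ⇒ b_2 = 6 − 6 − 0 = 0. So H_2 = 0.

H_0 ≅ Z^4,  H_1 ≅ Z,  H_2 = 0.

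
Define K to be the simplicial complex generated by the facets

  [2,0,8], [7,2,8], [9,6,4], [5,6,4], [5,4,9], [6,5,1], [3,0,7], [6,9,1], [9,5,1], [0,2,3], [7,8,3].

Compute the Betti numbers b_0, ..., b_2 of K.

b_0 = 2, b_1 = 1, b_2 = 1.

We work with the vertex ordering 0 < 1 < 2 < 3 < 4 < 5 < 6 < 7 < 8 < 9. The simplices of K, each written with vertices in increasing order, are:

  0-simplices (10): [0], [1], [2], [3], [4], [5], [6], [7], [8], [9]
  1-simplices (19): [0,2], [0,3], [0,7], [0,8], [1,5], [1,6], [1,9], [2,3], [2,7], [2,8], [3,7], [3,8], [4,5], [4,6], [4,9], [5,6], [5,9], [6,9], [7,8]
  2-simplices (11): [0,2,3], [0,2,8], [0,3,7], [1,5,6], [1,5,9], [1,6,9], [2,7,8], [3,7,8], [4,5,6], [4,5,9], [4,6,9]

so the chain groups are C_0 ≅ Z^10, C_1 ≅ Z^19, C_2 ≅ Z^11.

The boundary map ∂_1: C_1 → C_0 sends each edge [p,q] (with p < q) to q − p.
The 10×19 boundary matrix has rank 8 and Smith normal form diag(1,1,1,1,1,1,1,1).

Boundary ∂_2: C_2 → C_1 sends each 2-simplex [p,q,r] to [q,r] − [p,r] + [p,q]. For instance
  ∂[4,6,9] = [6,9] − [4,9] + [4,6],
  ∂[1,5,6] = [5,6] − [1,6] + [1,5].
The resulting 19×11 matrix has rank 10, and its Smith normal form has invariant factors (1,1,1,1,1,1,1,1,1,1).

Now H_k = ker ∂_k / im ∂_{k+1}, so:

  H_0: rank C_0 − rank ∂_1 = 10 − 8 = 2, and the invariant factors of ∂_1 are all 1, so H_0 = Z^2.
  H_1: rank ker ∂_1 − rank ∂_2 = (19 − 8) − 10 = 1, and the invariant factors of ∂_2 are all 1, so H_1 = Z.
  H_2: rank ker ∂_2 − rank ∂_3 = (11 − 10) − 0 = 1, and there is no ∂_3, so H_2 = Z.

As a check, the Euler characteristic is 10 − 19 + 11 = 2, which agrees with 2 − 1 + 1 = 2.
(K is a triangulation of the disjoint union of the Möbius band and the 2-sphere S^2.)

Hence the Betti numbers are b_0 = 2, b_1 = 1, b_2 = 1.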